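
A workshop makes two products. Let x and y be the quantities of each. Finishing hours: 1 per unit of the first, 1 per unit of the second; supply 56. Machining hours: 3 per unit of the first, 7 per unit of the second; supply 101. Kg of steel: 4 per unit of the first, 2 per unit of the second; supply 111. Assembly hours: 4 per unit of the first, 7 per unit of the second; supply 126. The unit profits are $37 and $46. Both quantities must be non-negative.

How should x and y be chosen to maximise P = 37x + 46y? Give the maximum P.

Feasible corners and P = 37x + 46y:
  (0, 0) → P = 0
  (0, 101/7) → P = 4646/7
  (111/4, 0) → P = 4107/4
  (25, 26/7) → P = 7671/7
  (105/4, 3) → P = 4437/4

x = 105/4, y = 3, maximum P = 4437/4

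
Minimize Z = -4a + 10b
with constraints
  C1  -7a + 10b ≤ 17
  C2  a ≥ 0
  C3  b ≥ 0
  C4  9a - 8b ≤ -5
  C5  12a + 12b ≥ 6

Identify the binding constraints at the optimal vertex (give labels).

Feasible corners and Z = -4a + 10b:
  (0, 17/10) → Z = 17
  (43/17, 59/17) → Z = 418/17
  (0, 5/8) → Z = 25/4

The minimum is at (0, 5/8). Substituting into each constraint, equality holds for C2 and C4; the remaining constraints have slack.

C2 and C4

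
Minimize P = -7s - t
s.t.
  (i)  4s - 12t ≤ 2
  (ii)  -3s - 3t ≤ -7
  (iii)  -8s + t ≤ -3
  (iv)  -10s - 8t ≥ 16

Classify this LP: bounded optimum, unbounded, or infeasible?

The boundaries 4s - 12t = 2 and -3s - 3t = -7 meet at (15/8, 11/24), but that point violates -10s - 8t ≥ 16. Every candidate vertex is excluded by some other constraint, so the feasible region is empty.

infeasible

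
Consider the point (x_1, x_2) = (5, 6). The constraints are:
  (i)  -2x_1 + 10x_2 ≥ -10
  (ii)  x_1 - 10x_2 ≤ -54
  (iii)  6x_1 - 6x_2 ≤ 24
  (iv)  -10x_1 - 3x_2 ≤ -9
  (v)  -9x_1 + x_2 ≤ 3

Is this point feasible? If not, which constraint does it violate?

(i): 50 ≥ -10 ✓
(ii): -55 ≤ -54 ✓
(iii): -6 ≤ 24 ✓
(iv): -68 ≤ -9 ✓
(v): -39 ≤ 3 ✓

feasible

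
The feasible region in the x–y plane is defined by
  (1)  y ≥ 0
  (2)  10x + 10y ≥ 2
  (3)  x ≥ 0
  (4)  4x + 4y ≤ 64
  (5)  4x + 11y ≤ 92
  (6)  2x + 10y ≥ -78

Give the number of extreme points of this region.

5

The feasible vertices (each the meet of two boundaries and inside every other half-plane) are:
  (1/5, 0)
  (16, 0)
  (0, 1/5)
  (0, 92/11)
  (12, 4)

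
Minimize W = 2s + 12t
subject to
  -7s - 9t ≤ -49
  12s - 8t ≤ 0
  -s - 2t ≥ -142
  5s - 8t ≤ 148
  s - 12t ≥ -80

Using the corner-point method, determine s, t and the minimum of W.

s = 98/41, t = 147/41, minimum W = 1960/41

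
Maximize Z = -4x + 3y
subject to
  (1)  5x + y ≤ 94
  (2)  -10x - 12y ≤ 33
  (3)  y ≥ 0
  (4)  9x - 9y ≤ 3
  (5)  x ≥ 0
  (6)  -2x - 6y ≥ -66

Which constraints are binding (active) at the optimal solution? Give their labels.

Feasible corners and Z = -4x + 3y:
  (1/3, 0) → Z = -4/3
  (0, 0) → Z = 0
  (17/2, 49/6) → Z = -19/2
  (0, 11) → Z = 33

The maximum is at (0, 11). Substituting into each constraint, equality holds for (5) and (6); the remaining constraints have slack.

(5) and (6)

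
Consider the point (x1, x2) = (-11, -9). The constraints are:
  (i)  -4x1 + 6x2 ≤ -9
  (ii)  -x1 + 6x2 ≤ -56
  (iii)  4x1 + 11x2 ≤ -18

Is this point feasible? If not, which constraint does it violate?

Constraint (ii): -x1 + 6x2 = -43, which is not ≤ -56. All other constraints are satisfied.

not feasible — violates (ii)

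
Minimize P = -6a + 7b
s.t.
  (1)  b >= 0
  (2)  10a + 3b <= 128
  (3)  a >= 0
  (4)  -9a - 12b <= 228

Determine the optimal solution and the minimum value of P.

Corner points and P = -6a + 7b:
  (64/5, 0) → P = -384/5
  (0, 0) → P = 0
  (0, 128/3) → P = 896/3

a = 64/5, b = 0, minimum P = -384/5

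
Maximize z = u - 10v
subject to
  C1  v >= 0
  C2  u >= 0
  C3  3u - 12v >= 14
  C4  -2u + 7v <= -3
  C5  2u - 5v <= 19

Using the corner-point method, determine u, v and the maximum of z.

u = 19/2, v = 0, maximum z = 19/2

Extreme points and z = u - 10v:
  (14/3, 0) → z = 14/3
  (19/2, 0) → z = 19/2
  (158/9, 29/9) → z = -44/3

The optimum lies where v = 0 and 2u - 5v = 19.
Solving simultaneously gives u = 19/2, v = 0.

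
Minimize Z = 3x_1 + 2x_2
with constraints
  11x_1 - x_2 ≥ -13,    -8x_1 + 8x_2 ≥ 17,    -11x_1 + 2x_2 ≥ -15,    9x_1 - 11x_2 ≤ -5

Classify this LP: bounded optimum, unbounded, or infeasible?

Corner points and Z = 3x_1 + 2x_2:
  (-87/80, 83/80) → Z = -19/16
  (77/36, 307/72) → Z = 269/18
The feasible region has finitely many vertices and no improving ray; the minimum is -19/16 at (-87/80, 83/80).

bounded optimum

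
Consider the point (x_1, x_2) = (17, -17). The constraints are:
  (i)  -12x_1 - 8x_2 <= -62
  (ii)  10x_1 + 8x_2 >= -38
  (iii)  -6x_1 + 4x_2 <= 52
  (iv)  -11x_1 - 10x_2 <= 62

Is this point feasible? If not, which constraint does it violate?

feasible

(i): -68 ≤ -62 ✓
(ii): 34 ≥ -38 ✓
(iii): -170 ≤ 52 ✓
(iv): -17 ≤ 62 ✓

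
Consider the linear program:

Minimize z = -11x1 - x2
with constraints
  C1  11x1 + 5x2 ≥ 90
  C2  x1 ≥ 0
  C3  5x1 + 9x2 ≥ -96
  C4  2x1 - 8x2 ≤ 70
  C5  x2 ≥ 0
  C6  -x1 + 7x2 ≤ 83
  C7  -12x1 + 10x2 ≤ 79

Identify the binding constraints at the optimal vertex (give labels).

C4 and C6

Feasible corners and z = -11x1 - x2:
  (90/11, 0) → z = -90
  (101/34, 1949/170) → z = -3752/85
  (35, 0) → z = -385
  (577/3, 118/3) → z = -2155
  (277/74, 917/74) → z = -1982/37

The minimum is at (577/3, 118/3). Substituting into each constraint, equality holds for C4 and C6; the remaining constraints have slack.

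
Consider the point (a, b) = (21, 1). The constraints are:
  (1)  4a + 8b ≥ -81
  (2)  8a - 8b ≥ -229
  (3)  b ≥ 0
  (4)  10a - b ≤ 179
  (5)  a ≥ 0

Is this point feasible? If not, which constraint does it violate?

Constraint (4): 10a - b = 209, which is not ≤ 179. All other constraints are satisfied.

not feasible — violates (4)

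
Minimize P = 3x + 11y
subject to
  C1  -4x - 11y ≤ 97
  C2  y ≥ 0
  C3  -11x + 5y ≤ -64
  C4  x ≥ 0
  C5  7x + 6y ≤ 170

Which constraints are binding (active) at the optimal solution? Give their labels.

Corner points and P = 3x + 11y:
  (64/11, 0) → P = 192/11
  (170/7, 0) → P = 510/7
  (1234/101, 1422/101) → P = 19344/101

The minimum is at (64/11, 0). Substituting into each constraint, equality holds for C2 and C3; the remaining constraints have slack.

C2 and C3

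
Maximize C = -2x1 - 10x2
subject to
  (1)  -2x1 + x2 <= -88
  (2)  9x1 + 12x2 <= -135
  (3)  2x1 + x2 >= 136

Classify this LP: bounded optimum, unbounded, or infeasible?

From the feasible point (589/5, -498/5), moving in the direction (12, -9) keeps every constraint satisfied while C increases without bound.

unbounded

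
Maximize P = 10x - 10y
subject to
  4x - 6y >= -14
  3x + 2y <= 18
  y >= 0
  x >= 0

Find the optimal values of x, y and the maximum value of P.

The binding constraints are 3x + 2y = 18 and y = 0.
Solving simultaneously gives x = 6, y = 0.

x = 6, y = 0, maximum P = 60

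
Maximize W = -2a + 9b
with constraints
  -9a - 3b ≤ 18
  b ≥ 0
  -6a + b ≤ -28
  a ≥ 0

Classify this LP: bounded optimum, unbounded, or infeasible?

unbounded

From the feasible point (14/3, 0), moving in the direction (1, 6) keeps every constraint satisfied while W increases without bound.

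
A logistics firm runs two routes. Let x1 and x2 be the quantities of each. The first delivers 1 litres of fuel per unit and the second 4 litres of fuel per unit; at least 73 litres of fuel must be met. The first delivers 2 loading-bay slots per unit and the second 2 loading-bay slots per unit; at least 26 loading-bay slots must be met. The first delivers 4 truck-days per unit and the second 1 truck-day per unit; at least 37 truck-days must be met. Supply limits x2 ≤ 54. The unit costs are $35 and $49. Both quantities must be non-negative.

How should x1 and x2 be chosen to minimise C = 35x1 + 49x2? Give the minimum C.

x1 = 5, x2 = 17, minimum C = 1008

Corner points and C = 35x1 + 49x2:
  (0, 37) → C = 1813
  (0, 54) → C = 2646
  (73, 0) → C = 2555
  (5, 17) → C = 1008
The feasible region is unbounded (it extends along (1, 0)), but C strictly increases along every unbounded feasible direction, so there is no improving ray and the minimum is attained at a vertex.

At the optimal vertex, x1 + 4x2 = 73 and 4x1 + x2 = 37.
Solving simultaneously gives x1 = 5, x2 = 17.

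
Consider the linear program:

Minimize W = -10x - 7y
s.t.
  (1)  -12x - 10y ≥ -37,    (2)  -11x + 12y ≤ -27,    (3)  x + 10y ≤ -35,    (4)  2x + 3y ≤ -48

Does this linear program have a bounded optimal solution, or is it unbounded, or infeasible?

From the feasible point (591/16, -325/8), moving in the direction (10, -12) keeps every constraint satisfied while W decreases without bound.

unbounded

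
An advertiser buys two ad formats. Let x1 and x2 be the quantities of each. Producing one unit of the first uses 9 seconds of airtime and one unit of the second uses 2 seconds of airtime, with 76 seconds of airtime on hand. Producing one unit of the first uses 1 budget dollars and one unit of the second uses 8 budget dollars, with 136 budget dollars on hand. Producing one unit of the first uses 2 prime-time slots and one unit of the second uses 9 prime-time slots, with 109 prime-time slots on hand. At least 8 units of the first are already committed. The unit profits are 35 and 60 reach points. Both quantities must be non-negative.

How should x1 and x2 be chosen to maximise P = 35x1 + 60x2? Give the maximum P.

Extreme points and P = 35x1 + 60x2:
  (76/9, 0) → P = 2660/9
  (8, 0) → P = 280
  (8, 2) → P = 400

x1 = 8, x2 = 2, maximum P = 400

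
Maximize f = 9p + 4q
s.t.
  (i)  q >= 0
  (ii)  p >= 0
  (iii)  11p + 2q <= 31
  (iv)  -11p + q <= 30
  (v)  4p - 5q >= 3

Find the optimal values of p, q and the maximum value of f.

Vertices and f = 9p + 4q:
  (31/11, 0) → f = 279/11
  (3/4, 0) → f = 27/4
  (23/9, 13/9) → f = 259/9

At the optimal vertex, 11p + 2q = 31 and 4p - 5q = 3.
Solving simultaneously gives p = 23/9, q = 13/9.

p = 23/9, q = 13/9, maximum f = 259/9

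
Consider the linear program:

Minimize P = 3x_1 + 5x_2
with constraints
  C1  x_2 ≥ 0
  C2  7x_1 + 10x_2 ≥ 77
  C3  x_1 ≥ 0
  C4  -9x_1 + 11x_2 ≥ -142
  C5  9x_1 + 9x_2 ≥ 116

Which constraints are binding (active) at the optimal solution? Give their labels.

C1 and C5

Corner points and P = 3x_1 + 5x_2:
  (142/9, 0) → P = 142/3
  (116/9, 0) → P = 116/3
  (0, 116/9) → P = 580/9
The feasible region is unbounded (it extends along (0, 1), (11, 9)), but P strictly increases along every unbounded feasible direction, so there is no improving ray and the minimum is attained at a vertex.

The minimum is at (116/9, 0). Substituting into each constraint, equality holds for C1 and C5; the remaining constraints have slack.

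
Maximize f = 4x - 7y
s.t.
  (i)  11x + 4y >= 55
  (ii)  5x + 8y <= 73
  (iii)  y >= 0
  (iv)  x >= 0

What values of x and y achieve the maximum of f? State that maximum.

Feasible corners and f = 4x - 7y:
  (37/17, 132/17) → f = -776/17
  (5, 0) → f = 20
  (73/5, 0) → f = 292/5

At the optimal vertex, 5x + 8y = 73 and y = 0.
Solving simultaneously gives x = 73/5, y = 0.

x = 73/5, y = 0, maximum f = 292/5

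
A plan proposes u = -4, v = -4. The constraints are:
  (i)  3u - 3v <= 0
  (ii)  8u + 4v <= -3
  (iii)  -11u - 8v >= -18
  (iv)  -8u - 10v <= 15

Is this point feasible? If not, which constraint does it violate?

Constraint (iv): -8u - 10v = 72, which is not ≤ 15. All other constraints are satisfied.

not feasible — violates (iv)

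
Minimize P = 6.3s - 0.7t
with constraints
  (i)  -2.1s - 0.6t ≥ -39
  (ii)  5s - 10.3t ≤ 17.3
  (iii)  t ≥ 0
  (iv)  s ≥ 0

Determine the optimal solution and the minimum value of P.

Feasible corners and P = 6.3s - 0.7t:
  (13736/821, 5289/821) → P = 165669/1642
  (0, 65) → P = -91/2
  (173/50, 0) → P = 10899/500
  (0, 0) → P = 0

The optimum lies where -2.1s - 0.6t = -39 and s = 0.
Solving simultaneously gives s = 0, t = 65.

s = 0, t = 65, minimum P = -45.5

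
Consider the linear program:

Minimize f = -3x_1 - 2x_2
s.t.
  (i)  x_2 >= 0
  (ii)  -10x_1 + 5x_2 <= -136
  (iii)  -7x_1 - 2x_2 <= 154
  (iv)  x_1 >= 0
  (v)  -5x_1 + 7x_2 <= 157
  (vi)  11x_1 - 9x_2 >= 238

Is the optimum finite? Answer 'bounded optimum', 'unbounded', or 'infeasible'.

From the feasible point (238/11, 0), moving in the direction (1, 0) keeps every constraint satisfied while f decreases without bound.

unbounded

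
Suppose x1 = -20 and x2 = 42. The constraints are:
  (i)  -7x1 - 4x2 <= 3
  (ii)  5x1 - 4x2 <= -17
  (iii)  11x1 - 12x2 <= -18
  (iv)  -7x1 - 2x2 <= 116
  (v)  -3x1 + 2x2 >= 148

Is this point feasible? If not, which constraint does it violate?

not feasible — violates (v)

Constraint (v): -3x1 + 2x2 = 144, which is not ≥ 148. All other constraints are satisfied.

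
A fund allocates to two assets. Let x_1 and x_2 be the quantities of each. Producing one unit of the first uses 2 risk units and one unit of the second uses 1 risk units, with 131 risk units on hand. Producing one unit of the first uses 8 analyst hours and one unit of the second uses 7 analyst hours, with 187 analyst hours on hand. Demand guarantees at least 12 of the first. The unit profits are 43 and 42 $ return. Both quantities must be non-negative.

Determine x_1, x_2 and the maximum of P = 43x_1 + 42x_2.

x_1 = 12, x_2 = 13, maximum P = 1062

Corner points and P = 43x_1 + 42x_2:
  (187/8, 0) → P = 8041/8
  (12, 0) → P = 516
  (12, 13) → P = 1062

At the optimal vertex, 8x_1 + 7x_2 = 187 and x_1 = 12.
Solving simultaneously gives x_1 = 12, x_2 = 13.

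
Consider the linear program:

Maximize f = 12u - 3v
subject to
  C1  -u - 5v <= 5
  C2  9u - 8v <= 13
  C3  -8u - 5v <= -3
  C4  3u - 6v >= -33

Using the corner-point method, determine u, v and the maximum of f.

u = 57/5, v = 56/5, maximum f = 516/5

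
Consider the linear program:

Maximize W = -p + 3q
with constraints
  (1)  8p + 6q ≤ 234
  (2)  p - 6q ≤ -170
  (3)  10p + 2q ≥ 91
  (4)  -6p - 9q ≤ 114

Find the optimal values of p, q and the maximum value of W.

Extreme points and W = -p + 3q:
  (64/9, 797/27) → W = 733/9
  (39/22, 403/11) → W = 2379/22
  (103/31, 1791/62) → W = 5167/62

p = 39/22, q = 403/11, maximum W = 2379/22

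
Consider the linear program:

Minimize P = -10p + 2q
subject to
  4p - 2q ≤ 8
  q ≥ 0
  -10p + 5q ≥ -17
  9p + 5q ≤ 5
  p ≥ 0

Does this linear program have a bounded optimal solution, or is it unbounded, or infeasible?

bounded optimum

Extreme points and P = -10p + 2q:
  (5/9, 0) → P = -50/9
  (0, 0) → P = 0
  (0, 1) → P = 2
The feasible region has finitely many vertices and no improving ray; the minimum is -50/9 at (5/9, 0).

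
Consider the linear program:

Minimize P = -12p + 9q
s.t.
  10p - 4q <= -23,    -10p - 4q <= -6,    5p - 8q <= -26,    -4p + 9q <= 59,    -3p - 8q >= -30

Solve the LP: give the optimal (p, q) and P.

p = -17/20, q = 29/8, minimum P = 1713/40

Corner points and P = -12p + 9q:
  (-17/20, 29/8) → P = 1713/40
  (-16/23, 369/92) → P = 4089/92
  (-18/17, 141/34) → P = 1701/34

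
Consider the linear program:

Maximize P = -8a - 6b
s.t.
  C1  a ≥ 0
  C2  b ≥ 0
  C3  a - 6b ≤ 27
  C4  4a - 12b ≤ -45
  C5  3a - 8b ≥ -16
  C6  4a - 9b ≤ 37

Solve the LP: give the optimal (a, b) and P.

a = 42, b = 71/4, maximum P = -885/2

Feasible corners and P = -8a - 6b:
  (42, 71/4) → P = -885/2
  (283/4, 82/3) → P = -730
  (88, 35) → P = -914

At the optimal vertex, 4a - 12b = -45 and 3a - 8b = -16.
Solving simultaneously gives a = 42, b = 71/4.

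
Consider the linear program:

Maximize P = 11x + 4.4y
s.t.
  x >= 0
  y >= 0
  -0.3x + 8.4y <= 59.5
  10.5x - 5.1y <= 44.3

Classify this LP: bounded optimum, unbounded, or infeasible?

Feasible corners and P = 11x + 4.4y:
  (0, 0) → P = 0
  (0, 85/12) → P = 187/6
  (443/105, 0) → P = 4873/105
  (22519/2889, 21268/2889) → P = 1706441/14445
The feasible region has finitely many vertices and no improving ray; the maximum is 1706441/14445 at (22519/2889, 21268/2889).

bounded optimum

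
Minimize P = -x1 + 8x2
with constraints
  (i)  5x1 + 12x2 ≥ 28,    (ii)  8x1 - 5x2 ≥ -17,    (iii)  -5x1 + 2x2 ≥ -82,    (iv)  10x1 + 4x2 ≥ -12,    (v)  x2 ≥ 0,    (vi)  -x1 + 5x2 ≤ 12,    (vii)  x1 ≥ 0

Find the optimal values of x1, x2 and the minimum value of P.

x1 = 82/5, x2 = 0, minimum P = -82/5

Vertices and P = -x1 + 8x2:
  (28/5, 0) → P = -28/5
  (0, 7/3) → P = 56/3
  (82/5, 0) → P = -82/5
  (434/23, 142/23) → P = 702/23
  (0, 12/5) → P = 96/5

The optimum lies where -5x1 + 2x2 = -82 and x2 = 0.
Solving simultaneously gives x1 = 82/5, x2 = 0.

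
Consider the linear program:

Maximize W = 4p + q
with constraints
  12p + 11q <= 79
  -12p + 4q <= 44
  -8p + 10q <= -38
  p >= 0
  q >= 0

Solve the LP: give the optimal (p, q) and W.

p = 79/12, q = 0, maximum W = 79/3

Feasible corners and W = 4p + q:
  (151/26, 11/13) → W = 313/13
  (79/12, 0) → W = 79/3
  (19/4, 0) → W = 19

At the optimal vertex, 12p + 11q = 79 and q = 0.
Solving simultaneously gives p = 79/12, q = 0.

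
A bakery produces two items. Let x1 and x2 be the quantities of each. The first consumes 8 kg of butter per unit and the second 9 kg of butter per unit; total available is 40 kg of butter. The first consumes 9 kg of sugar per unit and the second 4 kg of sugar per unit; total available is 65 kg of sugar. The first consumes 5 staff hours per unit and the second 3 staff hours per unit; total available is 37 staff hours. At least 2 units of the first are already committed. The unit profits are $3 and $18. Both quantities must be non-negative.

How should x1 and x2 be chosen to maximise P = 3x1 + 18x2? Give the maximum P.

Extreme points and P = 3x1 + 18x2:
  (5, 0) → P = 15
  (2, 0) → P = 6
  (2, 8/3) → P = 54

The optimum lies where 8x1 + 9x2 = 40 and x1 = 2.
Solving simultaneously gives x1 = 2, x2 = 8/3.

x1 = 2, x2 = 8/3, maximum P = 54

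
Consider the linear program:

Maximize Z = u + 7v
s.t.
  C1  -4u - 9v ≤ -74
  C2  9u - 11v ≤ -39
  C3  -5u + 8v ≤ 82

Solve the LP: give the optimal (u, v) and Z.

u = 590/17, v = 543/17, maximum Z = 4391/17

Feasible corners and Z = u + 7v:
  (463/125, 822/125) → Z = 6217/125
  (-146/77, 698/77) → Z = 4740/77
  (590/17, 543/17) → Z = 4391/17

The optimum lies where 9u - 11v = -39 and -5u + 8v = 82.
Solving simultaneously gives u = 590/17, v = 543/17.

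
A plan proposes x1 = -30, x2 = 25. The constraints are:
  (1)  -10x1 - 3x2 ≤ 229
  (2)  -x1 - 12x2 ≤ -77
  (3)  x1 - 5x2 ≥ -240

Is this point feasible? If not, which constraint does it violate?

feasible

(1): 225 ≤ 229 ✓
(2): -270 ≤ -77 ✓
(3): -155 ≥ -240 ✓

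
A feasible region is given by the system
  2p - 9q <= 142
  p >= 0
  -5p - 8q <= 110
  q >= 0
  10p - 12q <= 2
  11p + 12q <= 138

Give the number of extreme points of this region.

Pairwise boundary intersections that survive every other constraint:
  (0, 0)
  (0, 23/2)
  (1/5, 0)
  (20/3, 97/18)

4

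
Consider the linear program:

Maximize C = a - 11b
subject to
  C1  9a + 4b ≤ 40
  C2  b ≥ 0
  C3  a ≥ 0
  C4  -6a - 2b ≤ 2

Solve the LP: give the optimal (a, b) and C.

a = 40/9, b = 0, maximum C = 40/9

Feasible corners and C = a - 11b:
  (40/9, 0) → C = 40/9
  (0, 10) → C = -110
  (0, 0) → C = 0

At the optimal vertex, 9a + 4b = 40 and b = 0.
Solving simultaneously gives a = 40/9, b = 0.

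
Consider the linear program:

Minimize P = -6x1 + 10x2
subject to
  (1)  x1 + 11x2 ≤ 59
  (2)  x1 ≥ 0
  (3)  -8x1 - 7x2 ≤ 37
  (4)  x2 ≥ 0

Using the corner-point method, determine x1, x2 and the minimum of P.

Vertices and P = -6x1 + 10x2:
  (0, 59/11) → P = 590/11
  (59, 0) → P = -354
  (0, 0) → P = 0

x1 = 59, x2 = 0, minimum P = -354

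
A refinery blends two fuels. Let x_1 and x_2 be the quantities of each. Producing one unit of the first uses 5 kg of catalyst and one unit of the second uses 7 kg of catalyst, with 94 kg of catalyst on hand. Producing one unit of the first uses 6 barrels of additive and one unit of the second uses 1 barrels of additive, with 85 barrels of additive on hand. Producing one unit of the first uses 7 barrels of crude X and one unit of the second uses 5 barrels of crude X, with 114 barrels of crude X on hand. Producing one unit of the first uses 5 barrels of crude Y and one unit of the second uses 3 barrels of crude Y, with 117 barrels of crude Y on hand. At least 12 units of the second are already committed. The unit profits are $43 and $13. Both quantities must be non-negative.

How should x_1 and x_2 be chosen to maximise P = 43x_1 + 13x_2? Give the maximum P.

Vertices and P = 43x_1 + 13x_2:
  (0, 94/7) → P = 1222/7
  (0, 12) → P = 156
  (2, 12) → P = 242

At the optimal vertex, 5x_1 + 7x_2 = 94 and x_2 = 12.
Solving simultaneously gives x_1 = 2, x_2 = 12.

x_1 = 2, x_2 = 12, maximum P = 242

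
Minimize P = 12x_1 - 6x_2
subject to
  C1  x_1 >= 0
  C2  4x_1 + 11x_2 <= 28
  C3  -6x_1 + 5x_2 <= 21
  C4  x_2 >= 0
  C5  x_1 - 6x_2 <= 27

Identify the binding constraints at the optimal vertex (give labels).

Feasible corners and P = 12x_1 - 6x_2:
  (0, 28/11) → P = -168/11
  (0, 0) → P = 0
  (7, 0) → P = 84

The minimum is at (0, 28/11). Substituting into each constraint, equality holds for C1 and C2; the remaining constraints have slack.

C1 and C2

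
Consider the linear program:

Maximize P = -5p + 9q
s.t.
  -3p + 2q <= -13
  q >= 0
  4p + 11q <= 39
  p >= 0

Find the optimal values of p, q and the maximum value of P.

p = 221/41, q = 65/41, maximum P = -520/41

Feasible corners and P = -5p + 9q:
  (13/3, 0) → P = -65/3
  (221/41, 65/41) → P = -520/41
  (39/4, 0) → P = -195/4

At the optimal vertex, -3p + 2q = -13 and 4p + 11q = 39.
Solving simultaneously gives p = 221/41, q = 65/41.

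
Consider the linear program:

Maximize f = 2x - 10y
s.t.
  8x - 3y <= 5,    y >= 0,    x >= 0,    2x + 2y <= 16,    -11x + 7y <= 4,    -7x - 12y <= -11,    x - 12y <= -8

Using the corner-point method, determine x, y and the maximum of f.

x = 28/31, y = 23/31, maximum f = -174/31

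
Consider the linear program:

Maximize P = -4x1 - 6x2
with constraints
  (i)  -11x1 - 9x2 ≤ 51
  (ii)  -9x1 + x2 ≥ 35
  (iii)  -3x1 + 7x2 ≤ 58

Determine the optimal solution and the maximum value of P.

x1 = -183/46, x2 = -37/46, maximum P = 477/23

The binding constraints are -11x1 - 9x2 = 51 and -9x1 + x2 = 35.
Solving simultaneously gives x1 = -183/46, x2 = -37/46.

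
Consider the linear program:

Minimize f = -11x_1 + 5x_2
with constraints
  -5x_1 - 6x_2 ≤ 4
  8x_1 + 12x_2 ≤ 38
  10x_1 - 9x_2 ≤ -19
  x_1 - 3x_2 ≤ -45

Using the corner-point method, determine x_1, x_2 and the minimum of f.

x_1 = -71/6, x_2 = 199/18, minimum f = 1669/9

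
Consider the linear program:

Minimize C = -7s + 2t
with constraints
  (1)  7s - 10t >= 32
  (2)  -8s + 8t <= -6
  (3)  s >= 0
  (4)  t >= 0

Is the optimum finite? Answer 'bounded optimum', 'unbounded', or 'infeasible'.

unbounded

From the feasible point (32/7, 0), moving in the direction (10, 7) keeps every constraint satisfied while C decreases without bound.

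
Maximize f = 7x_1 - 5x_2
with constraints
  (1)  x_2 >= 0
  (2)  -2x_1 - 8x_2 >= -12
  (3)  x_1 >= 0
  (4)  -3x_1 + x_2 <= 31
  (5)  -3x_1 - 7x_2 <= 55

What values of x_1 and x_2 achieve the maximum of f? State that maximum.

x_1 = 6, x_2 = 0, maximum f = 42

Corner points and f = 7x_1 - 5x_2:
  (6, 0) → f = 42
  (0, 0) → f = 0
  (0, 3/2) → f = -15/2

The optimum lies where x_2 = 0 and -2x_1 - 8x_2 = -12.
Solving simultaneously gives x_1 = 6, x_2 = 0.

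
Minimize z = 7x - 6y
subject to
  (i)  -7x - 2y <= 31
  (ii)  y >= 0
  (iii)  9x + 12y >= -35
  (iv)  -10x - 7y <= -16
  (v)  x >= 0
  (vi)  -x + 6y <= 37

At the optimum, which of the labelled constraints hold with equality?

Feasible corners and z = 7x - 6y:
  (8/5, 0) → z = 56/5
  (0, 16/7) → z = -96/7
  (0, 37/6) → z = -37
The feasible region is unbounded (it extends along (6, 1), (1, 0)), but z strictly increases along every unbounded feasible direction, so there is no improving ray and the minimum is attained at a vertex.

The minimum is at (0, 37/6). Substituting into each constraint, equality holds for (v) and (vi); the remaining constraints have slack.

(v) and (vi)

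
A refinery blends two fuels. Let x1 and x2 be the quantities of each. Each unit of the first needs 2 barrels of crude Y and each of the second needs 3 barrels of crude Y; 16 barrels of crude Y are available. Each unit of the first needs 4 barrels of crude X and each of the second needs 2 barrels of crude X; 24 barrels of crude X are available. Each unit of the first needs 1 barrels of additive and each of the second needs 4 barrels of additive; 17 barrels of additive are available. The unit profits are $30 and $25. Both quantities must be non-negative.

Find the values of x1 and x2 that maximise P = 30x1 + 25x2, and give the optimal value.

Corner points and P = 30x1 + 25x2:
  (0, 0) → P = 0
  (0, 17/4) → P = 425/4
  (6, 0) → P = 180
  (5, 2) → P = 200
  (13/5, 18/5) → P = 168

x1 = 5, x2 = 2, maximum P = 200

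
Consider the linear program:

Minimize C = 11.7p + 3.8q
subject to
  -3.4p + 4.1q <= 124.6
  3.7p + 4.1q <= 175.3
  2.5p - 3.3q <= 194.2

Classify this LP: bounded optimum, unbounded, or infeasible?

Vertices and C = 11.7p + 3.8q:
  (507/71, 105704/2911) → C = 6448831/29110
  (-120740/97, -97178/97) → C = -8909672/485
  (137471/2246, -28029/2246) → C = 3003801/4492
The feasible region has finitely many vertices and no improving ray; the minimum is -8909672/485 at (-120740/97, -97178/97).

bounded optimum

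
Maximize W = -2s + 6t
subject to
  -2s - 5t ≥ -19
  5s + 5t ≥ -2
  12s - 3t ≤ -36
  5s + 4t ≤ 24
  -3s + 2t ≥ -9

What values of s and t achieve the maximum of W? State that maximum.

Feasible corners and W = -2s + 6t:
  (-7, 33/5) → W = 268/5
  (-41/22, 50/11) → W = 31
  (-62/25, 52/25) → W = 436/25

s = -7, t = 33/5, maximum W = 268/5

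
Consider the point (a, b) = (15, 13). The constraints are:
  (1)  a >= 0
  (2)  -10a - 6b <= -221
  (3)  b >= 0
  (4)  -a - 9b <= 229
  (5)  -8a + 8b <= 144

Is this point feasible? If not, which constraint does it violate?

feasible

(1): 15 ≥ 0 ✓
(2): -228 ≤ -221 ✓
(3): 13 ≥ 0 ✓
(4): -132 ≤ 229 ✓
(5): -16 ≤ 144 ✓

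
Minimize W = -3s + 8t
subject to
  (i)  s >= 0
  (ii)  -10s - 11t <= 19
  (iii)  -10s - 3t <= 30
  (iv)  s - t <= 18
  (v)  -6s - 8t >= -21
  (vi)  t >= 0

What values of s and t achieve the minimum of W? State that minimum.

Feasible corners and W = -3s + 8t:
  (0, 21/8) → W = 21
  (0, 0) → W = 0
  (7/2, 0) → W = -21/2

At the optimal vertex, -6s - 8t = -21 and t = 0.
Solving simultaneously gives s = 7/2, t = 0.

s = 7/2, t = 0, minimum W = -21/2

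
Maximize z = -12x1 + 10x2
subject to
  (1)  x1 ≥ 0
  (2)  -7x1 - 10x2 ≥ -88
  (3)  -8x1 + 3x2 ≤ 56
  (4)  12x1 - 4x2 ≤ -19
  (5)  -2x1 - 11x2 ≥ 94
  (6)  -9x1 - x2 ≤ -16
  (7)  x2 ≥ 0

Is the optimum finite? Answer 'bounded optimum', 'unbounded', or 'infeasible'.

The boundaries -7x1 - 10x2 = -88 and 12x1 - 4x2 = -19 meet at (81/74, 1189/148), but that point violates -2x1 - 11x2 ≥ 94. Every candidate vertex is excluded by some other constraint, so the feasible region is empty.

infeasible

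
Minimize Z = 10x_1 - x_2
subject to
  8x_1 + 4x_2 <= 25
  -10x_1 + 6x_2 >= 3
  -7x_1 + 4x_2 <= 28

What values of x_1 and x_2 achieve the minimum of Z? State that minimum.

Feasible corners and Z = 10x_1 - x_2:
  (69/44, 137/44) → Z = 553/44
  (-1/5, 133/20) → Z = -173/20
  (-78, -259/2) → Z = -1301/2

The binding constraints are -10x_1 + 6x_2 = 3 and -7x_1 + 4x_2 = 28.
Solving simultaneously gives x_1 = -78, x_2 = -259/2.

x_1 = -78, x_2 = -259/2, minimum Z = -1301/2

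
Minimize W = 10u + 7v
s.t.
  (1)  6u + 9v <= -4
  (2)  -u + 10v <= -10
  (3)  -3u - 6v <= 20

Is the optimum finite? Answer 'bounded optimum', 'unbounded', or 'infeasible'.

Extreme points and W = 10u + 7v:
  (50/69, -64/69) → W = 52/69
  (52/3, -12) → W = 268/3
  (-35/9, -25/18) → W = -875/18
The feasible region has finitely many vertices and no improving ray; the minimum is -875/18 at (-35/9, -25/18).

bounded optimum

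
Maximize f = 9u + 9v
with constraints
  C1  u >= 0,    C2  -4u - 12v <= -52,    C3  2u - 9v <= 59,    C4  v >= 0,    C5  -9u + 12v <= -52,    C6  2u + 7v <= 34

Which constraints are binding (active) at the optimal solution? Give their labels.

Corner points and f = 9u + 9v:
  (13, 0) → f = 117
  (8, 5/3) → f = 87
  (17, 0) → f = 153
  (772/87, 202/87) → f = 2922/29

The maximum is at (17, 0). Substituting into each constraint, equality holds for C4 and C6; the remaining constraints have slack.

C4 and C6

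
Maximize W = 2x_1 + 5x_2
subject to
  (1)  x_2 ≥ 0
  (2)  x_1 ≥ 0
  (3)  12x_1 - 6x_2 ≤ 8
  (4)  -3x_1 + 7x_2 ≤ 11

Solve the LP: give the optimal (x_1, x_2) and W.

x_1 = 61/33, x_2 = 26/11, maximum W = 512/33

Feasible corners and W = 2x_1 + 5x_2:
  (0, 0) → W = 0
  (2/3, 0) → W = 4/3
  (0, 11/7) → W = 55/7
  (61/33, 26/11) → W = 512/33

The binding constraints are 12x_1 - 6x_2 = 8 and -3x_1 + 7x_2 = 11.
Solving simultaneously gives x_1 = 61/33, x_2 = 26/11.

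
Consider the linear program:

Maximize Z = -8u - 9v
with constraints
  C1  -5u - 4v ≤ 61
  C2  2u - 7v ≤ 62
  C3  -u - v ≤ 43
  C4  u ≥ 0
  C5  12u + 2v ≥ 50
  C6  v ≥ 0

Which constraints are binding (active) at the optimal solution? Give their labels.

Vertices and Z = -8u - 9v:
  (31, 0) → Z = -248
  (0, 25) → Z = -225
  (25/6, 0) → Z = -100/3
The feasible region is unbounded (it extends along (0, 1), (7, 2)), but Z strictly decreases along every unbounded feasible direction, so there is no improving ray and the maximum is attained at a vertex.

The maximum is at (25/6, 0). Substituting into each constraint, equality holds for C5 and C6; the remaining constraints have slack.

C5 and C6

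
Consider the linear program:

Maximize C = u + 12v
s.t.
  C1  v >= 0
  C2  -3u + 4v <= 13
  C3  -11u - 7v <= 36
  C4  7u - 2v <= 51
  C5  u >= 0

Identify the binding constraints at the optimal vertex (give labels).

C2 and C4

Vertices and C = u + 12v:
  (51/7, 0) → C = 51/7
  (0, 0) → C = 0
  (115/11, 122/11) → C = 1579/11
  (0, 13/4) → C = 39

The maximum is at (115/11, 122/11). Substituting into each constraint, equality holds for C2 and C4; the remaining constraints have slack.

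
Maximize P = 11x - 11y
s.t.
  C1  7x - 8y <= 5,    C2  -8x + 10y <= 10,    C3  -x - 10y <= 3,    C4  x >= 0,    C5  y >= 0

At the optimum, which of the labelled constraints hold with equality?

Vertices and P = 11x - 11y:
  (65/3, 55/3) → P = 110/3
  (5/7, 0) → P = 55/7
  (0, 1) → P = -11
  (0, 0) → P = 0

The maximum is at (65/3, 55/3). Substituting into each constraint, equality holds for C1 and C2; the remaining constraints have slack.

C1 and C2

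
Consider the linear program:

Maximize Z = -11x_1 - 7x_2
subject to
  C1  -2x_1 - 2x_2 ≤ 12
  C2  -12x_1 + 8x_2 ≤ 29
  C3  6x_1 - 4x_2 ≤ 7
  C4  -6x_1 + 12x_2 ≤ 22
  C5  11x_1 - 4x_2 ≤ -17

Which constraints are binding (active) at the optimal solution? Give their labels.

Corner points and Z = -11x_1 - 7x_2:
  (-77/20, -43/20) → Z = 287/5
  (-41/15, -49/15) → Z = 794/15
  (-43/24, 15/16) → Z = 631/48
  (-29/27, 35/27) → Z = 74/27

The maximum is at (-77/20, -43/20). Substituting into each constraint, equality holds for C1 and C2; the remaining constraints have slack.

C1 and C2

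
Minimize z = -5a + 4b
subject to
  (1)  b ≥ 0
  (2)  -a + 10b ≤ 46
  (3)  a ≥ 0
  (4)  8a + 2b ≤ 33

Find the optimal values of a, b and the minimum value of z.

Extreme points and z = -5a + 4b:
  (0, 0) → z = 0
  (33/8, 0) → z = -165/8
  (0, 23/5) → z = 92/5
  (119/41, 401/82) → z = 207/41

a = 33/8, b = 0, minimum z = -165/8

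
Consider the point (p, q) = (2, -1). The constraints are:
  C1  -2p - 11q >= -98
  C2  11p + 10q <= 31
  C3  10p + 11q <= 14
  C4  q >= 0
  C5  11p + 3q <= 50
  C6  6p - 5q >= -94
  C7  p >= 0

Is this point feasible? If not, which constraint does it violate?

Constraint C4: q = -1, which is not ≥ 0. All other constraints are satisfied.

not feasible — violates C4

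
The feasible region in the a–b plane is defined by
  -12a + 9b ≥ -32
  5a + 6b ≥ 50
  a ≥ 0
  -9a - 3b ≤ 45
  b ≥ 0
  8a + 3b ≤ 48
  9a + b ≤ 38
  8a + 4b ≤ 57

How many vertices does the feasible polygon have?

5

The feasible vertices (each the meet of two boundaries and inside every other half-plane) are:
  (0, 25/3)
  (178/49, 260/49)
  (0, 57/4)
  (66/19, 128/19)
  (21/8, 9)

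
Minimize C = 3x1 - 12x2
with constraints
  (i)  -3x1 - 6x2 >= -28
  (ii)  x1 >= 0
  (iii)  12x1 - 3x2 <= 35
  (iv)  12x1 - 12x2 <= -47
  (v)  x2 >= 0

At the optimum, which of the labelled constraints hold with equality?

Extreme points and C = 3x1 - 12x2:
  (0, 14/3) → C = -56
  (1/2, 53/12) → C = -103/2
  (0, 47/12) → C = -47

The minimum is at (0, 14/3). Substituting into each constraint, equality holds for (i) and (ii); the remaining constraints have slack.

(i) and (ii)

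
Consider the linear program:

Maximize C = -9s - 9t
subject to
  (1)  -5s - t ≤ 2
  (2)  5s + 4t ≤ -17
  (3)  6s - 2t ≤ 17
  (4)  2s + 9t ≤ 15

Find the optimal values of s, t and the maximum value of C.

s = 13/16, t = -97/16, maximum C = 189/4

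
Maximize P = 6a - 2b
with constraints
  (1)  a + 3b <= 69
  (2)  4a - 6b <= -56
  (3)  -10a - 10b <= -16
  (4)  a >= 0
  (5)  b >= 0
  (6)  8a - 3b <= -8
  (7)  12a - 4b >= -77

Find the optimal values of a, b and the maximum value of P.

a = 61/9, b = 560/27, maximum P = -22/27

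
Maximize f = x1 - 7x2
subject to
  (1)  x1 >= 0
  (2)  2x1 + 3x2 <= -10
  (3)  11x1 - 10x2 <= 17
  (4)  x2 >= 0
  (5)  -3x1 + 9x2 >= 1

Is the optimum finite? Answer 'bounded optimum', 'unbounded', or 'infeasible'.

infeasible

The boundaries x1 = 0 and -3x1 + 9x2 = 1 meet at (0, 1/9), but that point violates 2x1 + 3x2 ≤ -10. Every candidate vertex is excluded by some other constraint, so the feasible region is empty.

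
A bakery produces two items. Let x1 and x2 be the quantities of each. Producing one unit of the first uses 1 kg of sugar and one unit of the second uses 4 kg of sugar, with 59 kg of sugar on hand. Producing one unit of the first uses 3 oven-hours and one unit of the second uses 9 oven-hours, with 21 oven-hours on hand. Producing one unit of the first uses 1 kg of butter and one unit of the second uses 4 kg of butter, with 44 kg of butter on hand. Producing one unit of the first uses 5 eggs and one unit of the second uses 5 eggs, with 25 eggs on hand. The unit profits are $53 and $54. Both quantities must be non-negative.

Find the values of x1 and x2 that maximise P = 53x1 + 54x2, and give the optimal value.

Extreme points and P = 53x1 + 54x2:
  (0, 0) → P = 0
  (0, 7/3) → P = 126
  (5, 0) → P = 265
  (4, 1) → P = 266

x1 = 4, x2 = 1, maximum P = 266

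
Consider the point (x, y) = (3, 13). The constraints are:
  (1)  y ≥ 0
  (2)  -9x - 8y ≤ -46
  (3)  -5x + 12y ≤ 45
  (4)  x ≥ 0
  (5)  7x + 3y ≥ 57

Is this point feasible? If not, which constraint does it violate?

not feasible — violates (3)

Constraint (3): -5x + 12y = 141, which is not ≤ 45. All other constraints are satisfied.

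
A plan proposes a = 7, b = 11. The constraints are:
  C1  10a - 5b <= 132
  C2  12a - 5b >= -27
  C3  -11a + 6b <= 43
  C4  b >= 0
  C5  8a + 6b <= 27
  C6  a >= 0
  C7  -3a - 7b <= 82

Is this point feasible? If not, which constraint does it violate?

Constraint C5: 8a + 6b = 122, which is not ≤ 27. All other constraints are satisfied.

not feasible — violates C5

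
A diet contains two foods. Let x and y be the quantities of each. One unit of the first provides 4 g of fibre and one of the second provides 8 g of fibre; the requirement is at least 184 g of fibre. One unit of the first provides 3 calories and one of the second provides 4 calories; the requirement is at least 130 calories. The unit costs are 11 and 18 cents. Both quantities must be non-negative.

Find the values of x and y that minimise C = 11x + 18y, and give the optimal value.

x = 38, y = 4, minimum C = 490

Vertices and C = 11x + 18y:
  (0, 65/2) → C = 585
  (46, 0) → C = 506
  (38, 4) → C = 490
The feasible region is unbounded (it extends along (0, 1), (1, 0)), but C strictly increases along every unbounded feasible direction, so there is no improving ray and the minimum is attained at a vertex.

The optimum lies where 4x + 8y = 184 and 3x + 4y = 130.
Solving simultaneously gives x = 38, y = 4.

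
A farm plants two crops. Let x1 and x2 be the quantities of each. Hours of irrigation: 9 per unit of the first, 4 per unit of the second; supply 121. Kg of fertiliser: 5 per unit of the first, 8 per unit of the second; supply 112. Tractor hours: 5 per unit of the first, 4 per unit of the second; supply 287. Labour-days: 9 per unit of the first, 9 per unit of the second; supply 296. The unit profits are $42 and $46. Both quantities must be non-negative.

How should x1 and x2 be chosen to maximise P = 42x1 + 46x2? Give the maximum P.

Corner points and P = 42x1 + 46x2:
  (0, 0) → P = 0
  (0, 14) → P = 644
  (121/9, 0) → P = 1694/3
  (10, 31/4) → P = 1553/2

At the optimal vertex, 9x1 + 4x2 = 121 and 5x1 + 8x2 = 112.
Solving simultaneously gives x1 = 10, x2 = 31/4.

x1 = 10, x2 = 31/4, maximum P = 1553/2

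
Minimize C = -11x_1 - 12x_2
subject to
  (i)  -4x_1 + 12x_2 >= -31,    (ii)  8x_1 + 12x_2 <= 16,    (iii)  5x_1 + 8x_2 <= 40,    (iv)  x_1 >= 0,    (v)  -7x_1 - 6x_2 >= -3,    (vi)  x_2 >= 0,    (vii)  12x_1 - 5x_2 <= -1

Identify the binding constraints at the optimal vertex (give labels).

(iv) and (v)

Extreme points and C = -11x_1 - 12x_2:
  (0, 1/2) → C = -6
  (0, 1/5) → C = -12/5
  (9/107, 43/107) → C = -615/107

The minimum is at (0, 1/2). Substituting into each constraint, equality holds for (iv) and (v); the remaining constraints have slack.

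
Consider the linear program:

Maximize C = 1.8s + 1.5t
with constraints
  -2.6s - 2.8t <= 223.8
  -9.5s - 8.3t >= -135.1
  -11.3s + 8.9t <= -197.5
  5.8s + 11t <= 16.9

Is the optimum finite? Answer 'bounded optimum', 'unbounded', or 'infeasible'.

bounded optimum

Corner points and C = 1.8s + 1.5t:
  (111791/251, -123868/251) → C = 77109/1255
  (-71941/2739, -152122/2739) → C = -596128/4565
  (134583/5636, -62303/5636) → C = 1487949/56360
  (232291/17592, -95453/17592) → C = 916481/58640
The feasible region has finitely many vertices and no improving ray; the maximum is 77109/1255 at (111791/251, -123868/251).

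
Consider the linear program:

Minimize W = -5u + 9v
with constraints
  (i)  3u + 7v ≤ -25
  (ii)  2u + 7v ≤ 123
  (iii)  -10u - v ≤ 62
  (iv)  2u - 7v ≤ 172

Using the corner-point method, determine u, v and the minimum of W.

u = 147/5, v = -566/35, minimum W = -10239/35

Vertices and W = -5u + 9v:
  (-409/67, -64/67) → W = 1469/67
  (147/5, -566/35) → W = -10239/35
  (-131/36, -461/18) → W = -7643/36

The binding constraints are 3u + 7v = -25 and 2u - 7v = 172.
Solving simultaneously gives u = 147/5, v = -566/35.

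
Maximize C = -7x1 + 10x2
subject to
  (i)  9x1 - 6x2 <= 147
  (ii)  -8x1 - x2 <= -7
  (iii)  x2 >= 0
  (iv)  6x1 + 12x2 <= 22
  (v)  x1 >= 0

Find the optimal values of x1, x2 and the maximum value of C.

x1 = 31/45, x2 = 67/45, maximum C = 151/15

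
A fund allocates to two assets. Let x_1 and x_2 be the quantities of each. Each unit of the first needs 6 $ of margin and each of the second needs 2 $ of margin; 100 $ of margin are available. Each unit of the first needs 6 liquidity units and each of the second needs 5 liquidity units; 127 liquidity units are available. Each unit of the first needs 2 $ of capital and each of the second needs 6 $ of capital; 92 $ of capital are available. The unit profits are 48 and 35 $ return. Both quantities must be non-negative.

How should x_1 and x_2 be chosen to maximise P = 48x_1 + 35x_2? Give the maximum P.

Extreme points and P = 48x_1 + 35x_2:
  (0, 0) → P = 0
  (0, 46/3) → P = 1610/3
  (50/3, 0) → P = 800
  (41/3, 9) → P = 971
  (151/13, 149/13) → P = 12463/13

The optimum lies where 6x_1 + 2x_2 = 100 and 6x_1 + 5x_2 = 127.
Solving simultaneously gives x_1 = 41/3, x_2 = 9.

x_1 = 41/3, x_2 = 9, maximum P = 971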